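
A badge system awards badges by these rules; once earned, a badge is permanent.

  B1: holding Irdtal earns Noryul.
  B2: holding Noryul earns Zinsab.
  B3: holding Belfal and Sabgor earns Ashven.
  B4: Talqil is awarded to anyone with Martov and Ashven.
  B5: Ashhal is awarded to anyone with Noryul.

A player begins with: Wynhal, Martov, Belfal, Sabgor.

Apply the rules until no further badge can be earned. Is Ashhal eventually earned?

Ashhal would need Noryul (B5), but Noryul is never earned.

No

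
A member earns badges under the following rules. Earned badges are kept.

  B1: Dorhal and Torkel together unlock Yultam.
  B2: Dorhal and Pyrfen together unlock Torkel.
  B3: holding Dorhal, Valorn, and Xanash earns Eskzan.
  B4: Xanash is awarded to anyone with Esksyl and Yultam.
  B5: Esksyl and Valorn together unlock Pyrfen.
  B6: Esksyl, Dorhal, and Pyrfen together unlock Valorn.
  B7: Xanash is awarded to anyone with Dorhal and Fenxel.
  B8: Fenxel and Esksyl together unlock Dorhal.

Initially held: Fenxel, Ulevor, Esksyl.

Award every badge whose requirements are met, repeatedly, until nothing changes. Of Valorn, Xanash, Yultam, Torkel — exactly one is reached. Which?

With Fenxel and Esksyl, Dorhal is earned (B8).
With Dorhal and Fenxel, Xanash is earned (B7).
Torkel would need Dorhal and Pyrfen (B2), but Pyrfen is never earned. Valorn would need Esksyl, Dorhal, and Pyrfen (B6), but Pyrfen is never earned. Yultam would need Dorhal and Torkel (B1), but Torkel is never earned.

Xanash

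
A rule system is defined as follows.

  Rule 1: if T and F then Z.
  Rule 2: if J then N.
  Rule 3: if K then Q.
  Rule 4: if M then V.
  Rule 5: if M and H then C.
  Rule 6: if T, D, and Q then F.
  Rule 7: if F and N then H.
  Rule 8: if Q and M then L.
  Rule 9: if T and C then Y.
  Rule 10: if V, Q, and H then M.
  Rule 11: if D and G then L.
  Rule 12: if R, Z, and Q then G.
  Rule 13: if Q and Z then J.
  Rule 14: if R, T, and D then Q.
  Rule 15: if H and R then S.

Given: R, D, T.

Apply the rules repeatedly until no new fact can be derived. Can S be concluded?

From R, T, and D, Rule 14 gives Q.
T, D, and Q hold, so F follows (Rule 6).
T and F hold, so Z follows (Rule 1).
From Q and Z, Rule 13 gives J.
J holds, so N follows (Rule 2).
From F and N, Rule 7 gives H.
H and R hold, so S follows (Rule 15).

Yes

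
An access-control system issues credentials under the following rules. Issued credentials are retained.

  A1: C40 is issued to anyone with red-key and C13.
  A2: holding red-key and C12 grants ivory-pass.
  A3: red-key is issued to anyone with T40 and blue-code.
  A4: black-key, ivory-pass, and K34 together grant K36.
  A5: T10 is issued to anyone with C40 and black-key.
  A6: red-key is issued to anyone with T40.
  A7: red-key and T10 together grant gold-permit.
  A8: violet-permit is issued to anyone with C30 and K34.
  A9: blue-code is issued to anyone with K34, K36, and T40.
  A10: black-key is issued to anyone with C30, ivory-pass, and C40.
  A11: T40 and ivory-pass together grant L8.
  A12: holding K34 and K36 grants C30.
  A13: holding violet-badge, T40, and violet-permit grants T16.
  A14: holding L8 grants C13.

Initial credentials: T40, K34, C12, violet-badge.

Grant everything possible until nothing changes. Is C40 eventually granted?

Holding T40 grants red-key (A6).
Holding red-key and C12 grants ivory-pass (A2).
Holding T40 and ivory-pass grants L8 (A11).
Holding L8 grants C13 (A14).
Holding red-key and C13 grants C40 (A1).

Yes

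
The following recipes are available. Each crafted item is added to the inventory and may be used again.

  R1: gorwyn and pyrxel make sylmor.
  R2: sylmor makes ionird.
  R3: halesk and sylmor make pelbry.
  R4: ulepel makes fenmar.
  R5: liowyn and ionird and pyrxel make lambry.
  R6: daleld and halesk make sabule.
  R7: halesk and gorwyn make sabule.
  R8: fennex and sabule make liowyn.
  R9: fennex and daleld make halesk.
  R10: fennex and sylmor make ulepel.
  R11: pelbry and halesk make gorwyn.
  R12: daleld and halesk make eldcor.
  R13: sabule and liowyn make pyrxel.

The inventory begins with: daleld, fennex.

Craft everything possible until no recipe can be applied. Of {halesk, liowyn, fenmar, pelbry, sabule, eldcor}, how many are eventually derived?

4

Using R9, fennex and daleld make halesk.
Using R12, daleld and halesk make eldcor.
Using R6, daleld and halesk make sabule.
fennex and sabule → liowyn (R8).
halesk: reached.
liowyn: reached.
fenmar would need ulepel (R4), but ulepel is never obtained.
pelbry would need halesk and sylmor (R3), but sylmor is never obtained.
sabule: reached.
eldcor: reached.
Reached: halesk, liowyn, sabule, and eldcor — 4 of the 6.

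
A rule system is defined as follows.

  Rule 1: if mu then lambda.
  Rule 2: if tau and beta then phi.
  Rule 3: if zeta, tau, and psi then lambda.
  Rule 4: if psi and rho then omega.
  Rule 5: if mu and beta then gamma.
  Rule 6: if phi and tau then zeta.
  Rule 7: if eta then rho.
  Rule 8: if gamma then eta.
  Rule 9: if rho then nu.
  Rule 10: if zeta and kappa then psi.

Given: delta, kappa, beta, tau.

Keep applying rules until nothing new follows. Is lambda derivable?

Yes

tau and beta hold, so phi follows (Rule 2).
phi and tau hold, so zeta follows (Rule 6).
zeta and kappa hold, so psi follows (Rule 10).
From zeta, tau, and psi, Rule 3 gives lambda.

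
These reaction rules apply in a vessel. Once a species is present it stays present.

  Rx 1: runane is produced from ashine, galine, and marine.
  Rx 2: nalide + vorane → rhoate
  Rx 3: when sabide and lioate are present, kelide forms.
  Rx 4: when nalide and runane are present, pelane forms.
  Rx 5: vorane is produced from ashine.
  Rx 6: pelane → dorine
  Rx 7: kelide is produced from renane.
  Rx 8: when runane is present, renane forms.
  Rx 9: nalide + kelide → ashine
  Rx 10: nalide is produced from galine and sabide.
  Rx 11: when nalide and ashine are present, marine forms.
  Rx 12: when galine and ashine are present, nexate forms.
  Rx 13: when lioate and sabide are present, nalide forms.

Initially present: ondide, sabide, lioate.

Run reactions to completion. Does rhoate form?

sabide and lioate present → kelide forms (Rx 3).
lioate and sabide present → nalide forms (Rx 13).
nalide and kelide present → ashine forms (Rx 9).
ashine present → vorane forms (Rx 5).
nalide and vorane present → rhoate forms (Rx 2).

Yes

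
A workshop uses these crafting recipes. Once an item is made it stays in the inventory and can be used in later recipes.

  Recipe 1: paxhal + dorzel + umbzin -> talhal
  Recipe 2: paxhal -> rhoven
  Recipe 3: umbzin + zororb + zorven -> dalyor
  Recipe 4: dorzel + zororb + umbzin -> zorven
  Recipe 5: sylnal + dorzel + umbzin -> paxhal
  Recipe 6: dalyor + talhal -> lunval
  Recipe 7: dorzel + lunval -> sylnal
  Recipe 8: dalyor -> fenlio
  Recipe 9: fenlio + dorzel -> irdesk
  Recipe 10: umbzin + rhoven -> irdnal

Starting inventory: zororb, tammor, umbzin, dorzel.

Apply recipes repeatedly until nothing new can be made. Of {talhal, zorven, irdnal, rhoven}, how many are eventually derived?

1

dorzel + zororb + umbzin -> zorven (Recipe 4).
talhal would need paxhal, dorzel, and umbzin (Recipe 1), but paxhal is never obtained.
zorven: reached.
irdnal would need umbzin and rhoven (Recipe 10), but rhoven is never obtained.
rhoven would need paxhal (Recipe 2), but paxhal is never obtained.
Reached: zorven — 1 of the 4.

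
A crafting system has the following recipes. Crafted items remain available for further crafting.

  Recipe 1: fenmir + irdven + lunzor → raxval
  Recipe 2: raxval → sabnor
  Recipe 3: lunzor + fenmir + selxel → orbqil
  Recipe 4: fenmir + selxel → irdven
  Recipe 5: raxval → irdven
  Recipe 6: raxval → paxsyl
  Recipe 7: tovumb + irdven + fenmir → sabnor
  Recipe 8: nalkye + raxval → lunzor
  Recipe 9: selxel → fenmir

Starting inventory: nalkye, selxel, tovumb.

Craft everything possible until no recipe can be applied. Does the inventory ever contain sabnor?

selxel → fenmir (Recipe 9).
Using Recipe 4, fenmir and selxel make irdven.
tovumb + irdven + fenmir → sabnor (Recipe 7).

Yes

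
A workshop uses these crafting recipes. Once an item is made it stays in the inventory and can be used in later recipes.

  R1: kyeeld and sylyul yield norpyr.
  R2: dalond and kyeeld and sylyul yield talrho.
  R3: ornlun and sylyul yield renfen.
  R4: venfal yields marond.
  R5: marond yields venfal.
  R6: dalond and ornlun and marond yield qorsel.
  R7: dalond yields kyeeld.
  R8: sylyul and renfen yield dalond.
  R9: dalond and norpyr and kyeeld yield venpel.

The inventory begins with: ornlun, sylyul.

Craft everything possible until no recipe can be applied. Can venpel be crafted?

Using R3, ornlun and sylyul make renfen.
Using R8, sylyul and renfen make dalond.
dalond → kyeeld (R7).
Using R1, kyeeld and sylyul make norpyr.
Using R9, dalond, norpyr, and kyeeld make venpel.

Yes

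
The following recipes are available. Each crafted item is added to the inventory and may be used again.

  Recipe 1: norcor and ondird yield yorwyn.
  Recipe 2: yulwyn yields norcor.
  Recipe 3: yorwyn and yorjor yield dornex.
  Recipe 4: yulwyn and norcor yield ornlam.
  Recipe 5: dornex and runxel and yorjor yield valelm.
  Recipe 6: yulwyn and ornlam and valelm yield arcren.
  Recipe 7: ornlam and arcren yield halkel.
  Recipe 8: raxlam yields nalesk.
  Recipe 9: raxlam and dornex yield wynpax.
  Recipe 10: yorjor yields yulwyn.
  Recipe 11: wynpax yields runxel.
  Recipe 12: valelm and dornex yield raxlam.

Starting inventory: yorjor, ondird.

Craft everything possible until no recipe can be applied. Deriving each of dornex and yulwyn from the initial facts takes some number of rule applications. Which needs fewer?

yulwyn

yulwyn: yorjor → yulwyn (Recipe 10). [1 rule application]
dornex: yorjor → yulwyn (Recipe 10). yulwyn → norcor (Recipe 2). Using Recipe 1, norcor and ondird make yorwyn. Using Recipe 3, yorwyn and yorjor make dornex. [4 rule applications]
yulwyn needs fewer.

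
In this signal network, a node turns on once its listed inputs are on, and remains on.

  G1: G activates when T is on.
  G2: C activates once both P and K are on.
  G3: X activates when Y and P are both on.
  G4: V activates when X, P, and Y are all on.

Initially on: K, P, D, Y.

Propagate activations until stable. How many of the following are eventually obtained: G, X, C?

2

G2: P and K on → C on.
G3: Y and P on → X on.
G would need T (G1), but T never turns on.
X: reached.
C: reached.
Reached: X and C — 2 of the 3.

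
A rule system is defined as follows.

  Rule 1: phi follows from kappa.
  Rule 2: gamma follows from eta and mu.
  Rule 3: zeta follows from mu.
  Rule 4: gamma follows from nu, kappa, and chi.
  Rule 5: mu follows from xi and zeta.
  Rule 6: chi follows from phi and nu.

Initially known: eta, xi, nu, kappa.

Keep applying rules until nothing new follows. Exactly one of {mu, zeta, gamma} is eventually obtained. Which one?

gamma

kappa holds, so phi follows (Rule 1).
phi and nu hold, so chi follows (Rule 6).
nu, kappa, and chi hold, so gamma follows (Rule 4).
zeta would need mu (Rule 3), but mu is never established. mu would need xi and zeta (Rule 5), but zeta is never established.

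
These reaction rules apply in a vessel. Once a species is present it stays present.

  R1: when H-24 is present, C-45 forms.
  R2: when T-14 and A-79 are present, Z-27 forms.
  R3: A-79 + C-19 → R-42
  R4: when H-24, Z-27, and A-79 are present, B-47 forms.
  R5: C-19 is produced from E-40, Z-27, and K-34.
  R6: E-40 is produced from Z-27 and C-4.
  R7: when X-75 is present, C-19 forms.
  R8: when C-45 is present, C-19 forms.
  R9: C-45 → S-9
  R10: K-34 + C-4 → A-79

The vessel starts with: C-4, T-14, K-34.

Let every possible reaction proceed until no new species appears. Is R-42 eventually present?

Yes

K-34 and C-4 present → A-79 forms (R10).
T-14 and A-79 present → Z-27 forms (R2).
Z-27 and C-4 present → E-40 forms (R6).
E-40, Z-27, and K-34 present → C-19 forms (R5).
A-79 and C-19 present → R-42 forms (R3).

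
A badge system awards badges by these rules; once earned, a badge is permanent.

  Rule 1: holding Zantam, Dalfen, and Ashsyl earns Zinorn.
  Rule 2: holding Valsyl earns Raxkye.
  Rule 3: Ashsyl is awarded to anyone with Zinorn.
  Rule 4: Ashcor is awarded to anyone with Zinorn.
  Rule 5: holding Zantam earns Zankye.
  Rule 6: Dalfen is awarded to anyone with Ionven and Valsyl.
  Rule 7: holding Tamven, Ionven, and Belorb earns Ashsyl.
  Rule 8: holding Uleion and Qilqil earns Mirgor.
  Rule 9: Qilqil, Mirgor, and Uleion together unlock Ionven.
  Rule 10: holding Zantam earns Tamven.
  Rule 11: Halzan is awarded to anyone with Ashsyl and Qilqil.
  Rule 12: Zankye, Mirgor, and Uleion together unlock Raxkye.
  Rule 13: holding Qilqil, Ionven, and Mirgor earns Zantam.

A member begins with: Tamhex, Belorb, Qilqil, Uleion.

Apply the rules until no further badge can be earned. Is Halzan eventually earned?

Yes

With Uleion and Qilqil, Mirgor is earned (Rule 8).
With Qilqil, Mirgor, and Uleion, Ionven is earned (Rule 9).
With Qilqil, Ionven, and Mirgor, Zantam is earned (Rule 13).
With Zantam, Tamven is earned (Rule 10).
With Tamven, Ionven, and Belorb, Ashsyl is earned (Rule 7).
With Ashsyl and Qilqil, Halzan is earned (Rule 11).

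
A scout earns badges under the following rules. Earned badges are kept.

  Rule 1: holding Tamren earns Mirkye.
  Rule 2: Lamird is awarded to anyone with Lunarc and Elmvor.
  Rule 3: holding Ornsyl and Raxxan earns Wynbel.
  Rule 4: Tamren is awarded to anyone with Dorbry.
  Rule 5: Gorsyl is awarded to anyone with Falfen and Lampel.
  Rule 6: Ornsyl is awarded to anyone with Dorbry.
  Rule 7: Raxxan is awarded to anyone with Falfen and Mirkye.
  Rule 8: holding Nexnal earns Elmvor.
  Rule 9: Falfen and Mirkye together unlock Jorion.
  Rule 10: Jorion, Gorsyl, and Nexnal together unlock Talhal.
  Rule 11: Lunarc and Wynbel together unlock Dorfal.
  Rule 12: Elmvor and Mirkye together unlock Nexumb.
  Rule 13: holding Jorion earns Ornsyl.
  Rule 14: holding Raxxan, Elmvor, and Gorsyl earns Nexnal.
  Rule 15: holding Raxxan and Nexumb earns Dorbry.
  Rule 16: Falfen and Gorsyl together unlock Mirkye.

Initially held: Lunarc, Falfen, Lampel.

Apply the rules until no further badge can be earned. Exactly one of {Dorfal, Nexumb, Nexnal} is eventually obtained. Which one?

Dorfal

With Falfen and Lampel, Gorsyl is earned (Rule 5).
With Falfen and Gorsyl, Mirkye is earned (Rule 16).
With Falfen and Mirkye, Jorion is earned (Rule 9).
With Falfen and Mirkye, Raxxan is earned (Rule 7).
With Jorion, Ornsyl is earned (Rule 13).
With Ornsyl and Raxxan, Wynbel is earned (Rule 3).
With Lunarc and Wynbel, Dorfal is earned (Rule 11).
Nexnal would need Raxxan, Elmvor, and Gorsyl (Rule 14), but Elmvor is never earned. Nexumb would need Elmvor and Mirkye (Rule 12), but Elmvor is never earned.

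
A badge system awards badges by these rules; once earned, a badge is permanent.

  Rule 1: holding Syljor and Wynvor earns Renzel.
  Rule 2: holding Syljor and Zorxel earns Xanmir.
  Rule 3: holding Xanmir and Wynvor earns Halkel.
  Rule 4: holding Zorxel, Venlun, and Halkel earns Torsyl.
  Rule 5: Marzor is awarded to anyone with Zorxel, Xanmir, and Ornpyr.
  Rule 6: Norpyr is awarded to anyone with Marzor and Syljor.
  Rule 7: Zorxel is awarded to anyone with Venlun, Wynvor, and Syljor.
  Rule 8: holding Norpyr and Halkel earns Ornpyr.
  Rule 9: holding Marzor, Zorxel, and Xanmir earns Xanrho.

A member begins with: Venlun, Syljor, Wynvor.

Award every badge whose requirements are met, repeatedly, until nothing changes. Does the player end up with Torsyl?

With Venlun, Wynvor, and Syljor, Zorxel is earned (Rule 7).
With Syljor and Zorxel, Xanmir is earned (Rule 2).
With Xanmir and Wynvor, Halkel is earned (Rule 3).
With Zorxel, Venlun, and Halkel, Torsyl is earned (Rule 4).

Yes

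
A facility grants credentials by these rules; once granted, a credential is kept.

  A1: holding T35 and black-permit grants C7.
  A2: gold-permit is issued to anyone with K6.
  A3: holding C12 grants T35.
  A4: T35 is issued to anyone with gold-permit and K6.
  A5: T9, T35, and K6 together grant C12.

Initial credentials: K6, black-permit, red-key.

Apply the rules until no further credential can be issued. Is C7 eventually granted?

Holding K6 grants gold-permit (A2).
Holding gold-permit and K6 grants T35 (A4).
Holding T35 and black-permit grants C7 (A1).

Yes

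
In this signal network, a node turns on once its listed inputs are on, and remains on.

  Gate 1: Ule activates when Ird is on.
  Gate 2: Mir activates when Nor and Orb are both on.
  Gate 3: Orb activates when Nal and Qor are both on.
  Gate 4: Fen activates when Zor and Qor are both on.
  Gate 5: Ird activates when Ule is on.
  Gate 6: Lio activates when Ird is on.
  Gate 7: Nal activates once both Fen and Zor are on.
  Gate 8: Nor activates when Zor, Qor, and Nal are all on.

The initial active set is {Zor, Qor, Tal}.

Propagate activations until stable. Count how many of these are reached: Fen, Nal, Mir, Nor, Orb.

5

Gate 4: Zor and Qor on → Fen on.
Fen and Zor are on, so Nal activates (Gate 7).
Gate 8: Zor, Qor, and Nal on → Nor on.
Nal and Qor are on, so Orb activates (Gate 3).
Nor and Orb are on, so Mir activates (Gate 2).
Fen: reached.
Nal: reached.
Mir: reached.
Nor: reached.
Orb: reached.
All 5 are reached.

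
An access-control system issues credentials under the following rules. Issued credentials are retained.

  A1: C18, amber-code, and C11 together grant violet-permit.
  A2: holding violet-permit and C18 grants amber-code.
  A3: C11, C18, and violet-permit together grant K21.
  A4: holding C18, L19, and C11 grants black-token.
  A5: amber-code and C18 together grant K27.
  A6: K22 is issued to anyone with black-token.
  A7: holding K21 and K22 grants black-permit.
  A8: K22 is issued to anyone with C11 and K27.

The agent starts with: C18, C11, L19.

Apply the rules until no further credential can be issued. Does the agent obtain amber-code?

amber-code would need violet-permit and C18 (A2), but violet-permit is never granted.

No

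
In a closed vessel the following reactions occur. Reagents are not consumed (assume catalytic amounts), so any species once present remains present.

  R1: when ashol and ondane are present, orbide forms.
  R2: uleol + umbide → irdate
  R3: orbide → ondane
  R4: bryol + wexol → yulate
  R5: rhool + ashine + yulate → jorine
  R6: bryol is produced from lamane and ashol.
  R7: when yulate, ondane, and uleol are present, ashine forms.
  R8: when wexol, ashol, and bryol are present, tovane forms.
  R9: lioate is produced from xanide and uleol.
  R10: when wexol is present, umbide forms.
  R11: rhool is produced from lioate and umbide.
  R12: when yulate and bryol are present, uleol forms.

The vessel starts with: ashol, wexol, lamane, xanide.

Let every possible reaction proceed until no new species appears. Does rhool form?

lamane and ashol present → bryol forms (R6).
wexol present → umbide forms (R10).
bryol and wexol present → yulate forms (R4).
yulate and bryol present → uleol forms (R12).
xanide and uleol present → lioate forms (R9).
lioate and umbide present → rhool forms (R11).

Yes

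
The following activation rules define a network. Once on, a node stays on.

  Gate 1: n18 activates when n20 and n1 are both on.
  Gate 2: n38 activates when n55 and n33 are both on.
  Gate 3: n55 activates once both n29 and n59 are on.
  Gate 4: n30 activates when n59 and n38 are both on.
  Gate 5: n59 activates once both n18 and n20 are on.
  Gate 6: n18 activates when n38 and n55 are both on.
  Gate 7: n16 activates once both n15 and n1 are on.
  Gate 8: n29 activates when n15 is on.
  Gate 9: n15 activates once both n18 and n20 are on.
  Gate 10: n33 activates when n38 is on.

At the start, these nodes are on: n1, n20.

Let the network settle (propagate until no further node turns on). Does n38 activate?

No

n38 would need n55 and n33 (Gate 2), but n33 never turns on.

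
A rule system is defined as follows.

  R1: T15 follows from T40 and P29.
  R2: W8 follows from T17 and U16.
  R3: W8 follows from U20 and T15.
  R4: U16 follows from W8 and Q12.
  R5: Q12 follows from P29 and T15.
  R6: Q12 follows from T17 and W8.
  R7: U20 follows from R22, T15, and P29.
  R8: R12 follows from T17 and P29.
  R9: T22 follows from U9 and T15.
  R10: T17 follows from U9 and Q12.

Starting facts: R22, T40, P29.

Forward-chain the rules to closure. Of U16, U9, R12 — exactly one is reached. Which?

U16

T40 and P29 hold, so T15 follows (R1).
R22, T15, and P29 hold, so U20 follows (R7).
P29 and T15 hold, so Q12 follows (R5).
U20 and T15 hold, so W8 follows (R3).
From W8 and Q12, R4 gives U16.
No rule produces U9, and it is not given. R12 would need T17 and P29 (R8), but T17 is never established.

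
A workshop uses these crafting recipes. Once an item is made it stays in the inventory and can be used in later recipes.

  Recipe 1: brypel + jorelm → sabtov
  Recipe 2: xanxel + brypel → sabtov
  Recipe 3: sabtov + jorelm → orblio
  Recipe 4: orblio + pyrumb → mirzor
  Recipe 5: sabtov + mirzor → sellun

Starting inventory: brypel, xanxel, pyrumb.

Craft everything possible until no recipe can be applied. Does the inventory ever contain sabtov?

Yes

Using Recipe 2, xanxel and brypel make sabtov.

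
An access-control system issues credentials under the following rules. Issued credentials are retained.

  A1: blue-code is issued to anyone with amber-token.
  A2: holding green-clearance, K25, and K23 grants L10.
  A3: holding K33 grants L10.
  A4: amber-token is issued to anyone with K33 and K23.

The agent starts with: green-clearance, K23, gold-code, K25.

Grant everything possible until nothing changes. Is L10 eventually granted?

Holding green-clearance, K25, and K23 grants L10 (A2).

Yes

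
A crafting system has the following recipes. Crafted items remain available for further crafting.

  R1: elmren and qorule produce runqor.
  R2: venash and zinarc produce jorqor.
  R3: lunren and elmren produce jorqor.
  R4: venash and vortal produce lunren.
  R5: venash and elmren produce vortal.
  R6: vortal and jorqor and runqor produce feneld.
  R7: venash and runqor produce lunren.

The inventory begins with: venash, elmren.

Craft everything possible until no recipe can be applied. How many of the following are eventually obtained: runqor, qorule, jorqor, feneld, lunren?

Using R5, venash and elmren make vortal.
Using R4, venash and vortal make lunren.
Using R3, lunren and elmren make jorqor.
runqor would need elmren and qorule (R1), but qorule is never obtained.
No rule produces qorule, and it is not given.
jorqor: reached.
feneld would need vortal, jorqor, and runqor (R6), but runqor is never obtained.
lunren: reached.
Reached: jorqor and lunren — 2 of the 5.

2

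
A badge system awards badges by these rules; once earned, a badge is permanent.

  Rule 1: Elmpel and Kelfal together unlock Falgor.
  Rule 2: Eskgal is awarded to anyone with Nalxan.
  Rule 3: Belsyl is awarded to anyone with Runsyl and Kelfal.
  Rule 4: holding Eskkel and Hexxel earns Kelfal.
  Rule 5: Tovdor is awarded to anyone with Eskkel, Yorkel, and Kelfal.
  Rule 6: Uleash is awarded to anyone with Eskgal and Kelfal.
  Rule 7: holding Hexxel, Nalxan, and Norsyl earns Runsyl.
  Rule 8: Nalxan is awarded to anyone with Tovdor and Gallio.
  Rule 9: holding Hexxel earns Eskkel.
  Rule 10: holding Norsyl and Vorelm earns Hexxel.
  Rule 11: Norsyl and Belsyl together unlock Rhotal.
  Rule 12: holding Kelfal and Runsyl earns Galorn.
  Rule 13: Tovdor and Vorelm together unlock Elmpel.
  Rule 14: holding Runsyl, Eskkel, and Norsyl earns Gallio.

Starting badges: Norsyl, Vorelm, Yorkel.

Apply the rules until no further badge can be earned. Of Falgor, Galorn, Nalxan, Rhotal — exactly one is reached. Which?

With Norsyl and Vorelm, Hexxel is earned (Rule 10).
With Hexxel, Eskkel is earned (Rule 9).
With Eskkel and Hexxel, Kelfal is earned (Rule 4).
With Eskkel, Yorkel, and Kelfal, Tovdor is earned (Rule 5).
With Tovdor and Vorelm, Elmpel is earned (Rule 13).
With Elmpel and Kelfal, Falgor is earned (Rule 1).
Nalxan would need Tovdor and Gallio (Rule 8), but Gallio is never earned. Rhotal would need Norsyl and Belsyl (Rule 11), but Belsyl is never earned. Galorn would need Kelfal and Runsyl (Rule 12), but Runsyl is never earned.

Falgor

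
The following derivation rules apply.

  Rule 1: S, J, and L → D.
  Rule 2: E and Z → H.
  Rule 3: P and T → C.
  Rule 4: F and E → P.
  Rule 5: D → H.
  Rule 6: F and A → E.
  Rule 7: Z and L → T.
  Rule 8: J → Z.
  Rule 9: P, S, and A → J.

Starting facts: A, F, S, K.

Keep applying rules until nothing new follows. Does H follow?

Yes

F and A hold, so E follows (Rule 6).
From F and E, Rule 4 gives P.
P, S, and A hold, so J follows (Rule 9).
From J, Rule 8 gives Z.
From E and Z, Rule 2 gives H.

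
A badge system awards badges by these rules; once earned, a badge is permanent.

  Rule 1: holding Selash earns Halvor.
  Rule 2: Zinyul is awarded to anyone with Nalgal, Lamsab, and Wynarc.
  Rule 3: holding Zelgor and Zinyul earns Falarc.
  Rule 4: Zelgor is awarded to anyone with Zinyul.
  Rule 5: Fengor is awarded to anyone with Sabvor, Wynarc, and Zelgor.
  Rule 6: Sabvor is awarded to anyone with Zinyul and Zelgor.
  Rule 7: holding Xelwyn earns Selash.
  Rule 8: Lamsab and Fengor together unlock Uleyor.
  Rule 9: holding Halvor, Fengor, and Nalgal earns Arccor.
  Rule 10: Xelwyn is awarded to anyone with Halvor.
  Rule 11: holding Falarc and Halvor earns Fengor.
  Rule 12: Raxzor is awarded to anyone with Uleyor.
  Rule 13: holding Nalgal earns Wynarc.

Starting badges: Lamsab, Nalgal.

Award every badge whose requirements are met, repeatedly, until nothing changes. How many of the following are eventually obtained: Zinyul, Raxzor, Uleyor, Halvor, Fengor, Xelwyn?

With Nalgal, Wynarc is earned (Rule 13).
With Nalgal, Lamsab, and Wynarc, Zinyul is earned (Rule 2).
With Zinyul, Zelgor is earned (Rule 4).
With Zinyul and Zelgor, Sabvor is earned (Rule 6).
With Sabvor, Wynarc, and Zelgor, Fengor is earned (Rule 5).
With Lamsab and Fengor, Uleyor is earned (Rule 8).
With Uleyor, Raxzor is earned (Rule 12).
Zinyul: reached.
Raxzor: reached.
Uleyor: reached.
Halvor would need Selash (Rule 1), but Selash is never earned.
Fengor: reached.
Xelwyn would need Halvor (Rule 10), but Halvor is never earned.
Reached: Zinyul, Raxzor, Uleyor, and Fengor — 4 of the 6.

4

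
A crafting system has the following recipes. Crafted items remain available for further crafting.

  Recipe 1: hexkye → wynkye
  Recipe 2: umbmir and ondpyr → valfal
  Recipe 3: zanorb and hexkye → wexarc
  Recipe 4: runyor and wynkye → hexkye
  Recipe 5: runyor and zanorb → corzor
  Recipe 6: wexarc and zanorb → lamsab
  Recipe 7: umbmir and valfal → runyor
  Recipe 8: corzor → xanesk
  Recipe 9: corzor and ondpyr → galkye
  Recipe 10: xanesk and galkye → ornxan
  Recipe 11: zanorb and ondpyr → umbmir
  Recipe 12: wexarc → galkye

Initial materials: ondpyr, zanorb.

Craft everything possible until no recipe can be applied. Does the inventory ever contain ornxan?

Yes

zanorb and ondpyr → umbmir (Recipe 11).
Using Recipe 2, umbmir and ondpyr make valfal.
umbmir and valfal → runyor (Recipe 7).
runyor and zanorb → corzor (Recipe 5).
corzor and ondpyr → galkye (Recipe 9).
Using Recipe 8, corzor makes xanesk.
xanesk and galkye → ornxan (Recipe 10).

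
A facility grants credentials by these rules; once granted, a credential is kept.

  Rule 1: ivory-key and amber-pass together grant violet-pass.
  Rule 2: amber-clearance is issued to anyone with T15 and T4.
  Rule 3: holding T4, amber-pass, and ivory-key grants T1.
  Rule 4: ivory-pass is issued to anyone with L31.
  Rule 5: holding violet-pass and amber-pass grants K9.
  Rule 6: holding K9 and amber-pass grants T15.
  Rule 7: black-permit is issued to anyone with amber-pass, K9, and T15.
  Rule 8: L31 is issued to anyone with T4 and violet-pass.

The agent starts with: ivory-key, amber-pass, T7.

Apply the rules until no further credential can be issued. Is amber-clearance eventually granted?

No

amber-clearance would need T15 and T4 (Rule 2), but T4 is never granted.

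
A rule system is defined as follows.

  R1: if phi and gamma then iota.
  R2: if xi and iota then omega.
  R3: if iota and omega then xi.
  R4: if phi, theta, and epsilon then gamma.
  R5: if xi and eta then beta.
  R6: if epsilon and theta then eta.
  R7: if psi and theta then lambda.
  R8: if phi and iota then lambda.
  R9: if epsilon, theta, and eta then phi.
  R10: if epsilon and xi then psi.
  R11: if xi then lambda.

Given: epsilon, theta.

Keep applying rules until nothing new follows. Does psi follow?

No

psi would need epsilon and xi (R10), but xi is never established.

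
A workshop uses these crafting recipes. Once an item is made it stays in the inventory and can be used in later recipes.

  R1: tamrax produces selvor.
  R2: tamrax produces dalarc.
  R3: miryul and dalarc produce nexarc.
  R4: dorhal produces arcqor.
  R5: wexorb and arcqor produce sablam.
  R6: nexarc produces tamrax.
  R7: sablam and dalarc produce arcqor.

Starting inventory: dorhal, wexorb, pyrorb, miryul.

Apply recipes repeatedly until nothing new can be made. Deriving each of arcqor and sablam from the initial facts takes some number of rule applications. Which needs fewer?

arcqor

arcqor: Using R4, dorhal makes arcqor. [1 rule application]
sablam: Using R4, dorhal makes arcqor. Using R5, wexorb and arcqor make sablam. [2 rule applications]
arcqor needs fewer.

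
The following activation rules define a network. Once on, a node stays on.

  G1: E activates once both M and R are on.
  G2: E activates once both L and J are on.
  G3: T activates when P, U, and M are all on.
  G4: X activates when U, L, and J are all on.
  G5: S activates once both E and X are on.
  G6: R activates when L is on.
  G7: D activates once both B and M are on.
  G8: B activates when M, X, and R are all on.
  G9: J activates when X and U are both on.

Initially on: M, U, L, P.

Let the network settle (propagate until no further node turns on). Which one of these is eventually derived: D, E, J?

E

L is on, so R activates (G6).
M and R are on, so E activates (G1).
D would need B and M (G7), but B never turns on. J would need X and U (G9), but X never turns on.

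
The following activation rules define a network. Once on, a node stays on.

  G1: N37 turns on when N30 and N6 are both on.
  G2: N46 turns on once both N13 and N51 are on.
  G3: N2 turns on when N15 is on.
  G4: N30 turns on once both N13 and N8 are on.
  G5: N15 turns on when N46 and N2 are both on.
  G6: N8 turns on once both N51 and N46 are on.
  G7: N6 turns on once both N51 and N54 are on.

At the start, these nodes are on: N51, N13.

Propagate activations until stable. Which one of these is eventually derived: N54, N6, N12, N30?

N30

G2: N13 and N51 on → N46 on.
N51 and N46 are on, so N8 turns on (G6).
G4: N13 and N8 on → N30 on.
N6 would need N51 and N54 (G7), but N54 never turns on. No rule produces N54, and it is not given. No rule produces N12, and it is not given.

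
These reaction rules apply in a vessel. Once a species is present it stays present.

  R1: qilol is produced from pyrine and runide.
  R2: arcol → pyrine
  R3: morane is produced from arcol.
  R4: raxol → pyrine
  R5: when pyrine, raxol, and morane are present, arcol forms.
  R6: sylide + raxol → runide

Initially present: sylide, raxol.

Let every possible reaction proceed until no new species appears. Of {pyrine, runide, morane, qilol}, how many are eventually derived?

sylide and raxol present → runide forms (R6).
raxol present → pyrine forms (R4).
pyrine and runide present → qilol forms (R1).
pyrine: reached.
runide: reached.
morane would need arcol (R3), but arcol never forms.
qilol: reached.
Reached: pyrine, runide, and qilol — 3 of the 4.

3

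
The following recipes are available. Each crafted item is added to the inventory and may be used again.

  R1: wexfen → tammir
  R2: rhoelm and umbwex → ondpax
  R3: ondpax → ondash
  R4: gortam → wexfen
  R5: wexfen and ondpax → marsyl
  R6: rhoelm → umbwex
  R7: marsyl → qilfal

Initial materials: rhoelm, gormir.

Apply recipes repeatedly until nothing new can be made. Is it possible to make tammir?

No

tammir would need wexfen (R1), but wexfen is never obtained.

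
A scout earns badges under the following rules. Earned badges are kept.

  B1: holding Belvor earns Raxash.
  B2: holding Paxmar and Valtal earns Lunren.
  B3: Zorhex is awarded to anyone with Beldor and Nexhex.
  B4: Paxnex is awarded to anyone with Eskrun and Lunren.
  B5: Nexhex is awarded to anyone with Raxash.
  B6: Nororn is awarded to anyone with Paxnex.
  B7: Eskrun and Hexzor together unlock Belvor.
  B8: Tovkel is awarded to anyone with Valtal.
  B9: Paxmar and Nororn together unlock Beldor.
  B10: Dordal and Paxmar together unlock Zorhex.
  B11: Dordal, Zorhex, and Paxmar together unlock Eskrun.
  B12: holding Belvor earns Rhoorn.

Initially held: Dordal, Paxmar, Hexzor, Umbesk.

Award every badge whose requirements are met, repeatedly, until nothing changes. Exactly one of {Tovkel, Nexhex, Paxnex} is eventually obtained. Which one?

Nexhex

With Dordal and Paxmar, Zorhex is earned (B10).
With Dordal, Zorhex, and Paxmar, Eskrun is earned (B11).
With Eskrun and Hexzor, Belvor is earned (B7).
With Belvor, Raxash is earned (B1).
With Raxash, Nexhex is earned (B5).
Tovkel would need Valtal (B8), but Valtal is never earned. Paxnex would need Eskrun and Lunren (B4), but Lunren is never earned.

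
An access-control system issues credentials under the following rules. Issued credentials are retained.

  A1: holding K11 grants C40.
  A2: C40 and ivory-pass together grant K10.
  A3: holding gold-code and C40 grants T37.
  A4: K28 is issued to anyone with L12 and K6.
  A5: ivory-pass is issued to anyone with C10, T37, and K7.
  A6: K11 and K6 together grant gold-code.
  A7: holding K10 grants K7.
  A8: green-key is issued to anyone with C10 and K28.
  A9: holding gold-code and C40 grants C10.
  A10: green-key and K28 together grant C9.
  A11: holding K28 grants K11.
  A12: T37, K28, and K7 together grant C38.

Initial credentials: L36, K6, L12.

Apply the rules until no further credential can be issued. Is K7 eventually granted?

K7 would need K10 (A7), but K10 is never granted.

No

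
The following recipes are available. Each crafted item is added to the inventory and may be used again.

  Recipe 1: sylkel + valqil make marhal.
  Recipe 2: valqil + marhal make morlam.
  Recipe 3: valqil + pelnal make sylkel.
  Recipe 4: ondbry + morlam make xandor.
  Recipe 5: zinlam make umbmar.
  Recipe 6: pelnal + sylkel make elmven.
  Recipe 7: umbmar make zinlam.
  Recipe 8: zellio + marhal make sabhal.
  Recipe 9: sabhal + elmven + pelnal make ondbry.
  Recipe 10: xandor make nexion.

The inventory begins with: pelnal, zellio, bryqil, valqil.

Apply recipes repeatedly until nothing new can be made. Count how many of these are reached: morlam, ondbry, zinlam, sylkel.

3

Using Recipe 3, valqil and pelnal make sylkel.
pelnal + sylkel → elmven (Recipe 6).
Using Recipe 1, sylkel and valqil make marhal.
valqil + marhal → morlam (Recipe 2).
zellio + marhal → sabhal (Recipe 8).
Using Recipe 9, sabhal, elmven, and pelnal make ondbry.
morlam: reached.
ondbry: reached.
zinlam would need umbmar (Recipe 7), but umbmar is never obtained.
sylkel: reached.
Reached: morlam, ondbry, and sylkel — 3 of the 4.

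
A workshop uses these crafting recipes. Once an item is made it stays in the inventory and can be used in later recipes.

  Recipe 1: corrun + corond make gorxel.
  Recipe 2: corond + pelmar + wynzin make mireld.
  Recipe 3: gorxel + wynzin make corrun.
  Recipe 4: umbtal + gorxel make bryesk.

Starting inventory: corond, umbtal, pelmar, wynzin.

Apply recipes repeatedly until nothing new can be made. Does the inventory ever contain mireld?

Using Recipe 2, corond, pelmar, and wynzin make mireld.

Yes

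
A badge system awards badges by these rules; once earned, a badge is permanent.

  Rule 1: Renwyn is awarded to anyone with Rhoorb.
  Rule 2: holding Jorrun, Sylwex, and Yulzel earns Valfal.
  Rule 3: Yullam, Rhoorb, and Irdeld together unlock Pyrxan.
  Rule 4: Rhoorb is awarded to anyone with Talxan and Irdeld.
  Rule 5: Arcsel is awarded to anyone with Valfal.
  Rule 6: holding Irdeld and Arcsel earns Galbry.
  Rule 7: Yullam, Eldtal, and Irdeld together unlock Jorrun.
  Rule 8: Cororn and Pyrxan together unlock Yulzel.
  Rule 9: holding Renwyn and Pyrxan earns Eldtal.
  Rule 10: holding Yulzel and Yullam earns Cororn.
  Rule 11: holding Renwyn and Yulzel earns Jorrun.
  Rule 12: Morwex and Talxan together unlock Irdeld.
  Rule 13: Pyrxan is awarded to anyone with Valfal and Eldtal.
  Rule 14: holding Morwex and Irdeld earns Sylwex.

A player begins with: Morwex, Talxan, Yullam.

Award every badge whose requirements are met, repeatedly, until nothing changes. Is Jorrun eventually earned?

With Morwex and Talxan, Irdeld is earned (Rule 12).
With Talxan and Irdeld, Rhoorb is earned (Rule 4).
With Rhoorb, Renwyn is earned (Rule 1).
With Yullam, Rhoorb, and Irdeld, Pyrxan is earned (Rule 3).
With Renwyn and Pyrxan, Eldtal is earned (Rule 9).
With Yullam, Eldtal, and Irdeld, Jorrun is earned (Rule 7).

Yes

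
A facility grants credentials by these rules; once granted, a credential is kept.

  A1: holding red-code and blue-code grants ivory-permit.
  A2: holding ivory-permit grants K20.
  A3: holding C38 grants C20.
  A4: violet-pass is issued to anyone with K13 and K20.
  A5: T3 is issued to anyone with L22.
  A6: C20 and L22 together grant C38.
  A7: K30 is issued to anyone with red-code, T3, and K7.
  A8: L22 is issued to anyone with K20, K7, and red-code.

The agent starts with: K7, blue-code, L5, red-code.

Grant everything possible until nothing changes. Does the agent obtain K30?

Holding red-code and blue-code grants ivory-permit (A1).
Holding ivory-permit grants K20 (A2).
Holding K20, K7, and red-code grants L22 (A8).
Holding L22 grants T3 (A5).
Holding red-code, T3, and K7 grants K30 (A7).

Yes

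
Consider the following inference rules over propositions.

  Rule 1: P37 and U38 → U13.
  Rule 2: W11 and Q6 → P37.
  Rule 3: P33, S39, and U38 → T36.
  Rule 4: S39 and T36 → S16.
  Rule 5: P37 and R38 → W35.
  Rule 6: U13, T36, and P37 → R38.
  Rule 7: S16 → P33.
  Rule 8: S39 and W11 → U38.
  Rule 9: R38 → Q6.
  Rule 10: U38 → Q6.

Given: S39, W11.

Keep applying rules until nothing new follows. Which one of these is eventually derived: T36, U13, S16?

U13

From S39 and W11, Rule 8 gives U38.
U38 holds, so Q6 follows (Rule 10).
From W11 and Q6, Rule 2 gives P37.
P37 and U38 hold, so U13 follows (Rule 1).
T36 would need P33, S39, and U38 (Rule 3), but P33 is never established. S16 would need S39 and T36 (Rule 4), but T36 is never established.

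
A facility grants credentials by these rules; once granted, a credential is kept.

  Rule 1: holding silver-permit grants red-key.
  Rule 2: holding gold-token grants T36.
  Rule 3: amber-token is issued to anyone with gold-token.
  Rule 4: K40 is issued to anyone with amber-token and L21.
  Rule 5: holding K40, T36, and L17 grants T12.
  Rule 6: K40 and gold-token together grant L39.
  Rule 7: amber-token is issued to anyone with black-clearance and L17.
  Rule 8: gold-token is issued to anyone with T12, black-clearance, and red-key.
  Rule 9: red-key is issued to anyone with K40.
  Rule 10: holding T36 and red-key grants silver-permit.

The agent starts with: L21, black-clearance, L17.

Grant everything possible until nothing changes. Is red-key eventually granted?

Holding black-clearance and L17 grants amber-token (Rule 7).
Holding amber-token and L21 grants K40 (Rule 4).
Holding K40 grants red-key (Rule 9).

Yes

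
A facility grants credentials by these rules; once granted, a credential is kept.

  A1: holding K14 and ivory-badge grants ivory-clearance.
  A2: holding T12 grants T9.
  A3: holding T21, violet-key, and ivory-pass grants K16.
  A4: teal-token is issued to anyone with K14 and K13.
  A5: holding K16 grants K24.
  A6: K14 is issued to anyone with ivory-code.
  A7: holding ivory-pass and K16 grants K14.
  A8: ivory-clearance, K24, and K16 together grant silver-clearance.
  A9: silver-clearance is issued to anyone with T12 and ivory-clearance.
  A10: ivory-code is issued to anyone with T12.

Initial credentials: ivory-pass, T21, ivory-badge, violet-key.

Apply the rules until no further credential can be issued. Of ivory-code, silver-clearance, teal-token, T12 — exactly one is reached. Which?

Holding T21, violet-key, and ivory-pass grants K16 (A3).
Holding K16 grants K24 (A5).
Holding ivory-pass and K16 grants K14 (A7).
Holding K14 and ivory-badge grants ivory-clearance (A1).
Holding ivory-clearance, K24, and K16 grants silver-clearance (A8).
ivory-code would need T12 (A10), but T12 is never granted. teal-token would need K14 and K13 (A4), but K13 is never granted. No rule produces T12, and it is not given.

silver-clearance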